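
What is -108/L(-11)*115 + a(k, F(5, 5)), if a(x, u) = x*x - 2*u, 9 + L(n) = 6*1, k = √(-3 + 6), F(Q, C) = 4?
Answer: 4135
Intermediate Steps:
k = √3 ≈ 1.7320
L(n) = -3 (L(n) = -9 + 6*1 = -9 + 6 = -3)
a(x, u) = x² - 2*u
-108/L(-11)*115 + a(k, F(5, 5)) = -108/(-3)*115 + ((√3)² - 2*4) = -108*(-⅓)*115 + (3 - 8) = 36*115 - 5 = 4140 - 5 = 4135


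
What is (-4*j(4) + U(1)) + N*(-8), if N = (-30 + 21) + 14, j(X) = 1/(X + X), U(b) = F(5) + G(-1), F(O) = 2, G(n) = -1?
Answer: -79/2 ≈ -39.500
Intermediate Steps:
U(b) = 1 (U(b) = 2 - 1 = 1)
j(X) = 1/(2*X)
N = 5 (N = -9 + 14 = 5)
(-4*j(4) + U(1)) + N*(-8) = (-2/4 + 1) + 5*(-8) = (-2/4 + 1) - 40 = (-4*⅛ + 1) - 40 = (-½ + 1) - 40 = ½ - 40 = -79/2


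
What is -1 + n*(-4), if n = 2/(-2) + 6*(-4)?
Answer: 99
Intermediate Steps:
n = -25 (n = 2*(-½) - 24 = -1 - 24 = -25)
-1 + n*(-4) = -1 - 25*(-4) = -1 + 100 = 99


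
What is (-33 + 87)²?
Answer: 2916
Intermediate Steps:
(-33 + 87)² = 54² = 2916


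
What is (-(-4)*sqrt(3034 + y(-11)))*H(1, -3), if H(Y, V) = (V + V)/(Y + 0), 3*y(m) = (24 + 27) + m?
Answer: -8*sqrt(27426) ≈ -1324.9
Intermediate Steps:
y(m) = 17 + m/3 (y(m) = ((24 + 27) + m)/3 = (51 + m)/3 = 17 + m/3)
H(Y, V) = 2*V/Y (H(Y, V) = (2*V)/Y = 2*V/Y)
(-(-4)*sqrt(3034 + y(-11)))*H(1, -3) = (-(-4)*sqrt(3034 + (17 + (1/3)*(-11))))*(2*(-3)/1) = (-(-4)*sqrt(3034 + (17 - 11/3)))*(2*(-3)*1) = -(-4)*sqrt(3034 + 40/3)*(-6) = -(-4)*sqrt(9142/3)*(-6) = -(-4)*sqrt(27426)/3*(-6) = (4*sqrt(27426)/3)*(-6) = -8*sqrt(27426)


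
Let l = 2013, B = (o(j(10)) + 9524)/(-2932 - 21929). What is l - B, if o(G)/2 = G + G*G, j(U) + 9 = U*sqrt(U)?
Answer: 50056861/24861 - 340*sqrt(10)/24861 ≈ 2013.4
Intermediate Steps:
j(U) = -9 + U**(3/2) (j(U) = -9 + U*sqrt(U) = -9 + U**(3/2))
o(G) = 2*G + 2*G**2 (o(G) = 2*(G + G*G) = 2*(G + G**2) = 2*G + 2*G**2)
B = -9524/24861 - 2*(-9 + 10*sqrt(10))*(-8 + 10*sqrt(10))/24861 (B = (2*(-9 + 10**(3/2))*(1 + (-9 + 10**(3/2))) + 9524)/(-2932 - 21929) = (2*(-9 + 10*sqrt(10))*(1 + (-9 + 10*sqrt(10))) + 9524)/(-24861) = (2*(-9 + 10*sqrt(10))*(-8 + 10*sqrt(10)) + 9524)*(-1/24861) = (9524 + 2*(-9 + 10*sqrt(10))*(-8 + 10*sqrt(10)))*(-1/24861) = -9524/24861 - 2*(-9 + 10*sqrt(10))*(-8 + 10*sqrt(10))/24861 ≈ -0.42608)
l - B = 2013 - (-11668/24861 + 340*sqrt(10)/24861) = 2013 + (11668/24861 - 340*sqrt(10)/24861) = 50056861/24861 - 340*sqrt(10)/24861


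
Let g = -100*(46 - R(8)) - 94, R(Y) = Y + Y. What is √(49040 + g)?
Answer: √45946 ≈ 214.35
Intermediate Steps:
R(Y) = 2*Y
g = -3094 (g = -100*(46 - 2*8) - 94 = -100*(46 - 1*16) - 94 = -100*(46 - 16) - 94 = -100*30 - 94 = -3000 - 94 = -3094)
√(49040 + g) = √(49040 - 3094) = √45946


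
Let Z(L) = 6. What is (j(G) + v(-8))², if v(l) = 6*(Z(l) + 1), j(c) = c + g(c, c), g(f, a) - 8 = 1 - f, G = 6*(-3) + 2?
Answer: 2601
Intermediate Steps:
G = -16 (G = -18 + 2 = -16)
g(f, a) = 9 - f (g(f, a) = 8 + (1 - f) = 9 - f)
j(c) = 9 (j(c) = c + (9 - c) = 9)
v(l) = 42 (v(l) = 6*(6 + 1) = 6*7 = 42)
(j(G) + v(-8))² = (9 + 42)² = 51² = 2601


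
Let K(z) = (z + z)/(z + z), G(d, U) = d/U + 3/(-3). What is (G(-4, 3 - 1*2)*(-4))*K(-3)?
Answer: 20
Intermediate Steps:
G(d, U) = -1 + d/U (G(d, U) = d/U + 3*(-⅓) = d/U - 1 = -1 + d/U)
K(z) = 1 (K(z) = (2*z)/((2*z)) = (2*z)*(1/(2*z)) = 1)
(G(-4, 3 - 1*2)*(-4))*K(-3) = (((-4 - (3 - 1*2))/(3 - 1*2))*(-4))*1 = (((-4 - (3 - 2))/(3 - 2))*(-4))*1 = (((-4 - 1*1)/1)*(-4))*1 = ((1*(-4 - 1))*(-4))*1 = ((1*(-5))*(-4))*1 = -5*(-4)*1 = 20*1 = 20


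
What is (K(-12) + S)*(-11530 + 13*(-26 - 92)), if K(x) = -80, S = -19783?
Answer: 259490232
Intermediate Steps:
(K(-12) + S)*(-11530 + 13*(-26 - 92)) = (-80 - 19783)*(-11530 + 13*(-26 - 92)) = -19863*(-11530 + 13*(-118)) = -19863*(-11530 - 1534) = -19863*(-13064) = 259490232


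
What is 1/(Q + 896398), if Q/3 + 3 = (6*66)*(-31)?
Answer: 1/859561 ≈ 1.1634e-6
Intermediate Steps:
Q = -36837 (Q = -9 + 3*((6*66)*(-31)) = -9 + 3*(396*(-31)) = -9 + 3*(-12276) = -9 - 36828 = -36837)
1/(Q + 896398) = 1/(-36837 + 896398) = 1/859561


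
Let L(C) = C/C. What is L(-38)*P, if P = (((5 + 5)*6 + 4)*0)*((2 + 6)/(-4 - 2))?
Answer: 0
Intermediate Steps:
P = 0 (P = ((10*6 + 4)*0)*(8/(-6)) = ((60 + 4)*0)*(8*(-⅙)) = (64*0)*(-4/3) = 0*(-4/3) = 0)
L(C) = 1
L(-38)*P = 1*0 = 0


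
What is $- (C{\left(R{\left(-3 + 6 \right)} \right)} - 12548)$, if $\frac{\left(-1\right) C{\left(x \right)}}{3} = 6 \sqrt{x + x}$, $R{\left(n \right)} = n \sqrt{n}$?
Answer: $12548 + 18 \sqrt{2} \cdot 3^{\frac{3}{4}} \approx 12606.0$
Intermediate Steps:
$R{\left(n \right)} = n^{\frac{3}{2}}$
$C{\left(x \right)} = - 18 \sqrt{2} \sqrt{x}$ ($C{\left(x \right)} = - 3 \cdot 6 \sqrt{x + x} = - 3 \cdot 6 \sqrt{2 x} = - 3 \cdot 6 \sqrt{2} \sqrt{x} = - 18 \sqrt{2} \sqrt{x}$)
$- (C{\left(R{\left(-3 + 6 \right)} \right)} - 12548) = - (- 18 \sqrt{2} \sqrt{\left(-3 + 6\right)^{\frac{3}{2}}} - 12548) = - (- 18 \sqrt{2} \sqrt{3^{\frac{3}{2}}} - 12548) = - (- 18 \sqrt{2} \sqrt{3 \sqrt{3}} - 12548) = - (- 18 \sqrt{2} \cdot 3^{\frac{3}{4}} - 12548) = - (-12548 - 18 \sqrt{2} \cdot 3^{\frac{3}{4}}) = 12548 + 18 \sqrt{2} \cdot 3^{\frac{3}{4}}$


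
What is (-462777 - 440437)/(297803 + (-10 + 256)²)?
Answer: -69478/27563 ≈ -2.5207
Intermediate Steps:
(-462777 - 440437)/(297803 + (-10 + 256)²) = -903214/(297803 + 246²) = -903214/(297803 + 60516) = -903214/358319 = -903214*1/358319 = -69478/27563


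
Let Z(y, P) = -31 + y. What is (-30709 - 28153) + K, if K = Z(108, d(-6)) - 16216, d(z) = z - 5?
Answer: -75001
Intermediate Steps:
d(z) = -5 + z
K = -16139 (K = (-31 + 108) - 16216 = 77 - 16216 = -16139)
(-30709 - 28153) + K = (-30709 - 28153) - 16139 = -58862 - 16139 = -75001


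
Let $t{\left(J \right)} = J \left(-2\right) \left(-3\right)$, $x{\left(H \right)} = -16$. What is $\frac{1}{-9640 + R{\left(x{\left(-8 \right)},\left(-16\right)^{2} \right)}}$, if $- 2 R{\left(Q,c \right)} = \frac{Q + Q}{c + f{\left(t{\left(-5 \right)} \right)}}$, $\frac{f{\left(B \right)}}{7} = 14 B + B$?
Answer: $- \frac{1447}{13949088} \approx -0.00010373$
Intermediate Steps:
$t{\left(J \right)} = 6 J$ ($t{\left(J \right)} = - 2 J \left(-3\right) = 6 J$)
$f{\left(B \right)} = 105 B$ ($f{\left(B \right)} = 7 \left(14 B + B\right) = 7 \cdot 15 B = 105 B$)
$R{\left(Q,c \right)} = - \frac{Q}{-3150 + c}$ ($R{\left(Q,c \right)} = - \frac{\left(Q + Q\right) \frac{1}{c + 105 \cdot 6 \left(-5\right)}}{2} = - \frac{2 Q \frac{1}{c + 105 \left(-30\right)}}{2} = - \frac{2 Q \frac{1}{c - 3150}}{2} = - \frac{2 Q \frac{1}{-3150 + c}}{2} = - \frac{Q}{-3150 + c}$)
$\frac{1}{-9640 + R{\left(x{\left(-8 \right)},\left(-16\right)^{2} \right)}} = \frac{1}{-9640 - - \frac{16}{-3150 + \left(-16\right)^{2}}} = \frac{1}{-9640 - - \frac{16}{-3150 + 256}} = \frac{1}{-9640 - - \frac{16}{-2894}} = \frac{1}{-9640 - \left(-16\right) \left(- \frac{1}{2894}\right)} = \frac{1}{-9640 - \frac{8}{1447}} = \frac{1}{- \frac{13949088}{1447}} = - \frac{1447}{13949088}$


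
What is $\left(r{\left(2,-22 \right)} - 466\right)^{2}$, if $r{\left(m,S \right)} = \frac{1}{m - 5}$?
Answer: $\frac{1957201}{9} \approx 2.1747 \cdot 10^{5}$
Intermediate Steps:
$r{\left(m,S \right)} = \frac{1}{-5 + m}$
$\left(r{\left(2,-22 \right)} - 466\right)^{2} = \left(\frac{1}{-5 + 2} - 466\right)^{2} = \left(\frac{1}{-3} - 466\right)^{2} = \left(- \frac{1}{3} - 466\right)^{2} = \left(- \frac{1399}{3}\right)^{2} = \frac{1957201}{9}$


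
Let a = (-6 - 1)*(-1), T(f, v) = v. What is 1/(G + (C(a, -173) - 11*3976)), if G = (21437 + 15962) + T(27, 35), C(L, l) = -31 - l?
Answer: -1/6160 ≈ -0.00016234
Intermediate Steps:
a = 7 (a = -7*(-1) = 7)
G = 37434 (G = (21437 + 15962) + 35 = 37399 + 35 = 37434)
1/(G + (C(a, -173) - 11*3976)) = 1/(37434 + ((-31 - 1*(-173)) - 11*3976)) = 1/(37434 + ((-31 + 173) - 1*43736)) = 1/(37434 + (142 - 43736)) = 1/(37434 - 43594) = 1/(-6160) = -1/6160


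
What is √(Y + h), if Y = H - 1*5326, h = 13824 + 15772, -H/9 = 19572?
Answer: I*√151878 ≈ 389.72*I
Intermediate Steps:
H = -176148 (H = -9*19572 = -176148)
h = 29596
Y = -181474 (Y = -176148 - 1*5326 = -176148 - 5326 = -181474)
√(Y + h) = √(-181474 + 29596) = √(-151878) = I*√151878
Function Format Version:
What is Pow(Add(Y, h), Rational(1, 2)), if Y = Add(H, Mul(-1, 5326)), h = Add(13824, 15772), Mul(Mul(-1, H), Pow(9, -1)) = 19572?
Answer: Mul(I, Pow(151878, Rational(1, 2))) ≈ Mul(389.72, I)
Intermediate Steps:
H = -176148 (H = Mul(-9, 19572) = -176148)
h = 29596
Y = -181474 (Y = Add(-176148, Mul(-1, 5326)) = Add(-176148, -5326) = -181474)
Pow(Add(Y, h), Rational(1, 2)) = Pow(Add(-181474, 29596), Rational(1, 2)) = Pow(-151878, Rational(1, 2)) = Mul(I, Pow(151878, Rational(1, 2)))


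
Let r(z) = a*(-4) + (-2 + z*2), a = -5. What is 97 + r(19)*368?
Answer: 20705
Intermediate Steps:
r(z) = 18 + 2*z (r(z) = -5*(-4) + (-2 + z*2) = 20 + (-2 + 2*z) = 18 + 2*z)
97 + r(19)*368 = 97 + (18 + 2*19)*368 = 97 + (18 + 38)*368 = 97 + 56*368 = 97 + 20608 = 20705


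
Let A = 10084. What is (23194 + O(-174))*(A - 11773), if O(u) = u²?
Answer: -90310830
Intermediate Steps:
(23194 + O(-174))*(A - 11773) = (23194 + (-174)²)*(10084 - 11773) = (23194 + 30276)*(-1689) = 53470*(-1689) = -90310830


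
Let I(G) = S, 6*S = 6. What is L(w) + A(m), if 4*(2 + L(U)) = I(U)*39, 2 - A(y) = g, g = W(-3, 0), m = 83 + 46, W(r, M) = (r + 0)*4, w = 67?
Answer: 87/4 ≈ 21.750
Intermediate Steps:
W(r, M) = 4*r (W(r, M) = r*4 = 4*r)
S = 1 (S = (⅙)*6 = 1)
I(G) = 1
m = 129
g = -12 (g = 4*(-3) = -12)
A(y) = 14 (A(y) = 2 - 1*(-12) = 2 + 12 = 14)
L(U) = 31/4 (L(U) = -2 + (1*39)/4 = -2 + (¼)*39 = -2 + 39/4 = 31/4)
L(w) + A(m) = 31/4 + 14 = 87/4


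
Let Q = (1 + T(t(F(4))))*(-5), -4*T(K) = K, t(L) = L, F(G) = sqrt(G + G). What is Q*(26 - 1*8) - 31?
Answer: -121 + 45*sqrt(2) ≈ -57.360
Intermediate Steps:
F(G) = sqrt(2)*sqrt(G) (F(G) = sqrt(2*G) = sqrt(2)*sqrt(G))
T(K) = -K/4
Q = -5 + 5*sqrt(2)/2 (Q = (1 - sqrt(2)*sqrt(4)/4)*(-5) = (1 - sqrt(2)*2/4)*(-5) = (1 - sqrt(2)/2)*(-5) = -5 + 5*sqrt(2)/2 ≈ -1.4645)
Q*(26 - 1*8) - 31 = (-5 + 5*sqrt(2)/2)*(26 - 1*8) - 31 = (-5 + 5*sqrt(2)/2)*(26 - 8) - 31 = (-5 + 5*sqrt(2)/2)*18 - 31 = (-90 + 45*sqrt(2)) - 31 = -121 + 45*sqrt(2)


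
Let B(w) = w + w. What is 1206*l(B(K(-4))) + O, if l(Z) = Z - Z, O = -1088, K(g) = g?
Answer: -1088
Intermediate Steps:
B(w) = 2*w
l(Z) = 0
1206*l(B(K(-4))) + O = 1206*0 - 1088 = 0 - 1088 = -1088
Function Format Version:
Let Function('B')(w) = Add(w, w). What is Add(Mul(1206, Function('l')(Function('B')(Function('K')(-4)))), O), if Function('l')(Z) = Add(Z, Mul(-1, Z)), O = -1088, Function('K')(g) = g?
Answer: -1088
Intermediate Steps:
Function('B')(w) = Mul(2, w)
Function('l')(Z) = 0
Add(Mul(1206, Function('l')(Function('B')(Function('K')(-4)))), O) = Add(Mul(1206, 0), -1088) = Add(0, -1088) = -1088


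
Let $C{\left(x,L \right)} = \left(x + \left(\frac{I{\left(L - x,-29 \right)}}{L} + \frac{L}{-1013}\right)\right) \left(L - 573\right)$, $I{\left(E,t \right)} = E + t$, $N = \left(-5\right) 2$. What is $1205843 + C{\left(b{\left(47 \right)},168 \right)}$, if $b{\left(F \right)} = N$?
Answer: $\frac{68618243849}{56728} \approx 1.2096 \cdot 10^{6}$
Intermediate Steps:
$N = -10$
$b{\left(F \right)} = -10$
$C{\left(x,L \right)} = \left(-573 + L\right) \left(x - \frac{L}{1013} + \frac{-29 + L - x}{L}\right)$ ($C{\left(x,L \right)} = \left(x + \left(\frac{\left(L - x\right) - 29}{L} + \frac{L}{-1013}\right)\right) \left(L - 573\right) = \left(x + \left(\frac{-29 + L - x}{L} + L \left(- \frac{1}{1013}\right)\right)\right) \left(-573 + L\right) = \left(x - \left(\frac{L}{1013} - \frac{-29 + L - x}{L}\right)\right) \left(-573 + L\right) = \left(x - \frac{L}{1013} + \frac{-29 + L - x}{L}\right) \left(-573 + L\right) = \left(-573 + L\right) \left(x - \frac{L}{1013} + \frac{-29 + L - x}{L}\right)$)
$1205843 + C{\left(b{\left(47 \right)},168 \right)} = 1205843 + \left(-602 - -5740 + \frac{16617}{168} - \frac{168^{2}}{1013} + \frac{1586}{1013} \cdot 168 + 168 \left(-10\right) + 573 \left(-10\right) \frac{1}{168}\right) = 1205843 + \left(-602 + 5740 + 16617 \cdot \frac{1}{168} - \frac{28224}{1013} + \frac{266448}{1013} - 1680 + 573 \left(-10\right) \frac{1}{168}\right) = 1205843 - - \frac{213182145}{56728} = 1205843 + \frac{213182145}{56728} = \frac{68618243849}{56728}$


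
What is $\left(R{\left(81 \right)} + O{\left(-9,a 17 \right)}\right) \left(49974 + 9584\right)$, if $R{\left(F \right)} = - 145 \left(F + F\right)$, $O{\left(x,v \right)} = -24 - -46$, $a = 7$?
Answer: $-1397707144$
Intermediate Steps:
$O{\left(x,v \right)} = 22$ ($O{\left(x,v \right)} = -24 + 46 = 22$)
$R{\left(F \right)} = - 290 F$ ($R{\left(F \right)} = - 145 \cdot 2 F = - 290 F$)
$\left(R{\left(81 \right)} + O{\left(-9,a 17 \right)}\right) \left(49974 + 9584\right) = \left(\left(-290\right) 81 + 22\right) \left(49974 + 9584\right) = \left(-23490 + 22\right) 59558 = \left(-23468\right) 59558 = -1397707144$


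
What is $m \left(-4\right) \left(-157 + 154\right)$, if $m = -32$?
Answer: $-384$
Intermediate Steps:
$m \left(-4\right) \left(-157 + 154\right) = \left(-32\right) \left(-4\right) \left(-157 + 154\right) = 128 \left(-3\right) = -384$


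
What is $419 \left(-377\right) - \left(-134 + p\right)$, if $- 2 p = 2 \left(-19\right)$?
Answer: $-157848$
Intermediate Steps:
$p = 19$ ($p = - \frac{2 \left(-19\right)}{2} = \left(- \frac{1}{2}\right) \left(-38\right) = 19$)
$419 \left(-377\right) - \left(-134 + p\right) = 419 \left(-377\right) + \left(134 - 19\right) = -157963 + \left(134 - 19\right) = -157963 + 115 = -157848$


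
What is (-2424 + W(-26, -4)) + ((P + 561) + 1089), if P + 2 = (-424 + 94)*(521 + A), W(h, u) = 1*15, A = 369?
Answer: -294461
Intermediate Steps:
W(h, u) = 15
P = -293702 (P = -2 + (-424 + 94)*(521 + 369) = -2 - 330*890 = -2 - 293700 = -293702)
(-2424 + W(-26, -4)) + ((P + 561) + 1089) = (-2424 + 15) + ((-293702 + 561) + 1089) = -2409 + (-293141 + 1089) = -2409 - 292052 = -294461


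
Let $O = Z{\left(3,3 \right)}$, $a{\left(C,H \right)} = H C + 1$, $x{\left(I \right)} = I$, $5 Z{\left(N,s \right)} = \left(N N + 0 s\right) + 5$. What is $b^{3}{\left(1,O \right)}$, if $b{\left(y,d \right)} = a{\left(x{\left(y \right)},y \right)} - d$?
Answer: $- \frac{64}{125} \approx -0.512$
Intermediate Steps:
$Z{\left(N,s \right)} = 1 + \frac{N^{2}}{5}$ ($Z{\left(N,s \right)} = \frac{\left(N N + 0 s\right) + 5}{5} = \frac{\left(N^{2} + 0\right) + 5}{5} = \frac{N^{2} + 5}{5} = \frac{5 + N^{2}}{5} = 1 + \frac{N^{2}}{5}$)
$a{\left(C,H \right)} = 1 + C H$ ($a{\left(C,H \right)} = C H + 1 = 1 + C H$)
$O = \frac{14}{5}$ ($O = 1 + \frac{3^{2}}{5} = 1 + \frac{1}{5} \cdot 9 = 1 + \frac{9}{5} = \frac{14}{5} \approx 2.8$)
$b{\left(y,d \right)} = 1 + y^{2} - d$ ($b{\left(y,d \right)} = \left(1 + y y\right) - d = \left(1 + y^{2}\right) - d = 1 + y^{2} - d$)
$b^{3}{\left(1,O \right)} = \left(1 + 1^{2} - \frac{14}{5}\right)^{3} = \left(1 + 1 - \frac{14}{5}\right)^{3} = \left(- \frac{4}{5}\right)^{3} = - \frac{64}{125}$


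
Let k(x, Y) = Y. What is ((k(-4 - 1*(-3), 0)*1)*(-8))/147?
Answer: 0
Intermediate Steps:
((k(-4 - 1*(-3), 0)*1)*(-8))/147 = ((0*1)*(-8))/147 = (0*(-8))*(1/147) = 0*(1/147) = 0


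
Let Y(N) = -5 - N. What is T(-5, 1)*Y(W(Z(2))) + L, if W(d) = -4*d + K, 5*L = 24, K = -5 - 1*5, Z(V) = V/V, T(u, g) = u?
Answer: -201/5 ≈ -40.200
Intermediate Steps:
Z(V) = 1
K = -10 (K = -5 - 5 = -10)
L = 24/5 (L = (⅕)*24 = 24/5 ≈ 4.8000)
W(d) = -10 - 4*d (W(d) = -4*d - 10 = -10 - 4*d)
T(-5, 1)*Y(W(Z(2))) + L = -5*(-5 - (-10 - 4*1)) + 24/5 = -5*(-5 - (-10 - 4)) + 24/5 = -5*(-5 - 1*(-14)) + 24/5 = -5*(-5 + 14) + 24/5 = -5*9 + 24/5 = -45 + 24/5 = -201/5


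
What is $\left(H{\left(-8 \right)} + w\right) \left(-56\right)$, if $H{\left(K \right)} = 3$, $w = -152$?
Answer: $8344$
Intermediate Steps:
$\left(H{\left(-8 \right)} + w\right) \left(-56\right) = \left(3 - 152\right) \left(-56\right) = \left(-149\right) \left(-56\right) = 8344$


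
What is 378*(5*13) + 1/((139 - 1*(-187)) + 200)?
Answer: 12923821/526 ≈ 24570.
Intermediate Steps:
378*(5*13) + 1/((139 - 1*(-187)) + 200) = 378*65 + 1/((139 + 187) + 200) = 24570 + 1/(326 + 200) = 24570 + 1/526 = 12923821/526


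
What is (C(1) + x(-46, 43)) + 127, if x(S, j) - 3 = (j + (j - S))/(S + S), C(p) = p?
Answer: 2980/23 ≈ 129.57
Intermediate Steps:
x(S, j) = 3 + (-S + 2*j)/(2*S) (x(S, j) = 3 + (j + (j - S))/(S + S) = 3 + (-S + 2*j)/((2*S)) = 3 + (-S + 2*j)*(1/(2*S)) = 3 + (-S + 2*j)/(2*S))
(C(1) + x(-46, 43)) + 127 = (1 + (5/2 + 43/(-46))) + 127 = (1 + (5/2 + 43*(-1/46))) + 127 = (1 + (5/2 - 43/46)) + 127 = (1 + 36/23) + 127 = 59/23 + 127 = 2980/23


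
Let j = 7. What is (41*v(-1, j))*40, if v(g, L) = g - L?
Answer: -13120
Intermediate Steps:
(41*v(-1, j))*40 = (41*(-1 - 1*7))*40 = (41*(-1 - 7))*40 = (41*(-8))*40 = -328*40 = -13120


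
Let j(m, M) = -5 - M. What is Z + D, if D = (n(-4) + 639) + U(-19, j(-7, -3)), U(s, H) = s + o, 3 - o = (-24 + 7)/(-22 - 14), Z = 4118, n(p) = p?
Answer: 170515/36 ≈ 4736.5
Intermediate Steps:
o = 91/36 (o = 3 - (-24 + 7)/(-22 - 14) = 3 - (-17)/(-36) = 3 - (-17)*(-1)/36 = 3 - 1*17/36 = 3 - 17/36 = 91/36 ≈ 2.5278)
U(s, H) = 91/36 + s (U(s, H) = s + 91/36 = 91/36 + s)
D = 22267/36 (D = (-4 + 639) + (91/36 - 19) = 635 - 593/36 = 22267/36 ≈ 618.53)
Z + D = 4118 + 22267/36 = 170515/36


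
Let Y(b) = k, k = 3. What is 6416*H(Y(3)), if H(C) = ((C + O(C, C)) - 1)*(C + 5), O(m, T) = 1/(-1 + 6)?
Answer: 564608/5 ≈ 1.1292e+5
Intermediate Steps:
O(m, T) = ⅕ (O(m, T) = 1/5 = ⅕)
Y(b) = 3
H(C) = (5 + C)*(-⅘ + C) (H(C) = ((C + ⅕) - 1)*(C + 5) = ((⅕ + C) - 1)*(5 + C) = (-⅘ + C)*(5 + C) = (5 + C)*(-⅘ + C))
6416*H(Y(3)) = 6416*(-4 + 3² + (21/5)*3) = 6416*(-4 + 9 + 63/5) = 6416*(88/5) = 564608/5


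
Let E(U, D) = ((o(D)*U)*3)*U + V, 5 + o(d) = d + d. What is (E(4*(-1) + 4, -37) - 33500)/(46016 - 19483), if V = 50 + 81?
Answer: -33369/26533 ≈ -1.2576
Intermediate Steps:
V = 131
o(d) = -5 + 2*d (o(d) = -5 + (d + d) = -5 + 2*d)
E(U, D) = 131 + 3*U**2*(-5 + 2*D) (E(U, D) = (((-5 + 2*D)*U)*3)*U + 131 = ((U*(-5 + 2*D))*3)*U + 131 = (3*U*(-5 + 2*D))*U + 131 = 3*U**2*(-5 + 2*D) + 131 = 131 + 3*U**2*(-5 + 2*D))
(E(4*(-1) + 4, -37) - 33500)/(46016 - 19483) = ((131 + (4*(-1) + 4)**2*(-15 + 6*(-37))) - 33500)/(46016 - 19483) = ((131 + (-4 + 4)**2*(-15 - 222)) - 33500)/26533 = ((131 + 0**2*(-237)) - 33500)*(1/26533) = ((131 + 0*(-237)) - 33500)*(1/26533) = ((131 + 0) - 33500)*(1/26533) = (131 - 33500)*(1/26533) = -33369*1/26533 = -33369/26533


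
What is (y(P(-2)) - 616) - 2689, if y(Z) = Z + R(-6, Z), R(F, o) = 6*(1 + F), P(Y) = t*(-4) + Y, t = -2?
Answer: -3329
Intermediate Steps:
P(Y) = 8 + Y (P(Y) = -2*(-4) + Y = 8 + Y)
R(F, o) = 6 + 6*F
y(Z) = -30 + Z (y(Z) = Z + (6 + 6*(-6)) = Z + (6 - 36) = Z - 30 = -30 + Z)
(y(P(-2)) - 616) - 2689 = ((-30 + (8 - 2)) - 616) - 2689 = ((-30 + 6) - 616) - 2689 = (-24 - 616) - 2689 = -640 - 2689 = -3329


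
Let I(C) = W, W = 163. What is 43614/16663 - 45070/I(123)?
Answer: -743892328/2716069 ≈ -273.89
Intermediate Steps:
I(C) = 163
43614/16663 - 45070/I(123) = 43614/16663 - 45070/163 = -743892328/2716069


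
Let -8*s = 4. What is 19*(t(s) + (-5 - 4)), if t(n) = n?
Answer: -361/2 ≈ -180.50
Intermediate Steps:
s = -1/2 (s = -1/8*4 = -1/2 ≈ -0.50000)
19*(t(s) + (-5 - 4)) = 19*(-1/2 + (-5 - 4)) = 19*(-1/2 - 9) = 19*(-19/2) = -361/2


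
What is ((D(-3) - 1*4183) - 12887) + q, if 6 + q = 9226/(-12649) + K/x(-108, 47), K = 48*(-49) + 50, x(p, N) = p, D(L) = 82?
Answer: -1656231847/97578 ≈ -16973.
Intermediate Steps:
K = -2302 (K = -2352 + 50 = -2302)
q = 1423217/97578 (q = -6 + (9226/(-12649) - 2302/(-108)) = -6 + (9226*(-1/12649) - 2302*(-1/108)) = -6 + (-1318/1807 + 1151/54) = -6 + 2008685/97578 = 1423217/97578 ≈ 14.585)
((D(-3) - 1*4183) - 12887) + q = ((82 - 1*4183) - 12887) + 1423217/97578 = ((82 - 4183) - 12887) + 1423217/97578 = (-4101 - 12887) + 1423217/97578 = -16988 + 1423217/97578 = -1656231847/97578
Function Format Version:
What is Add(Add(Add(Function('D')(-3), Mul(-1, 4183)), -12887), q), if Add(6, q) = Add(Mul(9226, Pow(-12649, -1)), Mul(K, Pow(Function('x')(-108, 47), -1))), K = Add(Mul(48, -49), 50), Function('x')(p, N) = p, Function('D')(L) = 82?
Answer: Rational(-1656231847, 97578) ≈ -16973.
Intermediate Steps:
K = -2302 (K = Add(-2352, 50) = -2302)
q = Rational(1423217, 97578) (q = Add(-6, Add(Mul(9226, Pow(-12649, -1)), Mul(-2302, Pow(-108, -1)))) = Add(-6, Add(Mul(9226, Rational(-1, 12649)), Mul(-2302, Rational(-1, 108)))) = Add(-6, Add(Rational(-1318, 1807), Rational(1151, 54))) = Add(-6, Rational(2008685, 97578)) = Rational(1423217, 97578) ≈ 14.585)
Add(Add(Add(Function('D')(-3), Mul(-1, 4183)), -12887), q) = Add(Add(Add(82, Mul(-1, 4183)), -12887), Rational(1423217, 97578)) = Add(Add(Add(82, -4183), -12887), Rational(1423217, 97578)) = Add(Add(-4101, -12887), Rational(1423217, 97578)) = Add(-16988, Rational(1423217, 97578)) = Rational(-1656231847, 97578)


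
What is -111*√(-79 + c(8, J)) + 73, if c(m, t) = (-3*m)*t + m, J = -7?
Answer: 73 - 111*√97 ≈ -1020.2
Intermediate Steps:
c(m, t) = m - 3*m*t (c(m, t) = -3*m*t + m = m - 3*m*t)
-111*√(-79 + c(8, J)) + 73 = -111*√(-79 + 8*(1 - 3*(-7))) + 73 = -111*√(-79 + 8*(1 + 21)) + 73 = -111*√(-79 + 8*22) + 73 = -111*√(-79 + 176) + 73 = -111*√97 + 73 = 73 - 111*√97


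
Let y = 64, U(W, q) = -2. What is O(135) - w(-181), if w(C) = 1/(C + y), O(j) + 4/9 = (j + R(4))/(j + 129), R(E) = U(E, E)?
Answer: 233/3432 ≈ 0.067890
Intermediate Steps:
R(E) = -2
O(j) = -4/9 + (-2 + j)/(129 + j) (O(j) = -4/9 + (j - 2)/(j + 129) = -4/9 + (-2 + j)/(129 + j))
w(C) = 1/(64 + C) (w(C) = 1/(C + 64) = 1/(64 + C))
O(135) - w(-181) = (-534 + 5*135)/(9*(129 + 135)) - 1/(64 - 181) = (⅑)*(-534 + 675)/264 - 1/(-117) = (⅑)*(1/264)*141 - 1*(-1/117) = 47/792 + 1/117 = 233/3432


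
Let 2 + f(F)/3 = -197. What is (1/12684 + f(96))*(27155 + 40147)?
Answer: -84939016299/2114 ≈ -4.0179e+7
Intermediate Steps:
f(F) = -597 (f(F) = -6 + 3*(-197) = -6 - 591 = -597)
(1/12684 + f(96))*(27155 + 40147) = (1/12684 - 597)*(27155 + 40147) = (1/12684 - 597)*67302 = -7572347/12684*67302 = -84939016299/2114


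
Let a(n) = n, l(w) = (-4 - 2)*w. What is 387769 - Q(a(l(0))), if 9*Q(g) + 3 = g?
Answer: 1163308/3 ≈ 3.8777e+5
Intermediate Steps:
l(w) = -6*w
Q(g) = -1/3 + g/9
387769 - Q(a(l(0))) = 387769 - (-1/3 + (-6*0)/9) = 387769 - (-1/3 + (1/9)*0) = 387769 - (-1/3 + 0) = 387769 - 1*(-1/3) = 387769 + 1/3 = 1163308/3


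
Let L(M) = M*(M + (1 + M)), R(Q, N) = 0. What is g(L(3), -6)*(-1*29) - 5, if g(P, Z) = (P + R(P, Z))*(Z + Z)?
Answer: 7303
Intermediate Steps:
L(M) = M*(1 + 2*M)
g(P, Z) = 2*P*Z (g(P, Z) = (P + 0)*(Z + Z) = P*(2*Z) = 2*P*Z)
g(L(3), -6)*(-1*29) - 5 = (2*(3*(1 + 2*3))*(-6))*(-1*29) - 5 = (2*(3*(1 + 6))*(-6))*(-29) - 5 = (2*(3*7)*(-6))*(-29) - 5 = (2*21*(-6))*(-29) - 5 = -252*(-29) - 5 = 7308 - 5 = 7303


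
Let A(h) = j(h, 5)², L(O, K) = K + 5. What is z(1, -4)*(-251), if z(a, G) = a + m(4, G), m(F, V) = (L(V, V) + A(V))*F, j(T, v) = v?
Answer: -26355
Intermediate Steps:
L(O, K) = 5 + K
A(h) = 25 (A(h) = 5² = 25)
m(F, V) = F*(30 + V) (m(F, V) = ((5 + V) + 25)*F = (30 + V)*F = F*(30 + V))
z(a, G) = 120 + a + 4*G (z(a, G) = a + 4*(30 + G) = a + (120 + 4*G) = 120 + a + 4*G)
z(1, -4)*(-251) = (120 + 1 + 4*(-4))*(-251) = (120 + 1 - 16)*(-251) = 105*(-251) = -26355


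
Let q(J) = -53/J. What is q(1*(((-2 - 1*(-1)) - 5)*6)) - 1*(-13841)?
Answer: 498329/36 ≈ 13842.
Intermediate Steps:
q(1*(((-2 - 1*(-1)) - 5)*6)) - 1*(-13841) = -53*1/(6*((-2 - 1*(-1)) - 5)) - 1*(-13841) = -53*1/(6*((-2 + 1) - 5)) + 13841 = -53*1/(6*(-1 - 5)) + 13841 = -53/(1*(-6*6)) + 13841 = -53/(1*(-36)) + 13841 = -53/(-36) + 13841 = -53*(-1/36) + 13841 = 53/36 + 13841 = 498329/36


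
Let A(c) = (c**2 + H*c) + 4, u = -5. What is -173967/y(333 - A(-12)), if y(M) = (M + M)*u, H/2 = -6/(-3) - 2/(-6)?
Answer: 173967/2410 ≈ 72.185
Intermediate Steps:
H = 14/3 (H = 2*(-6/(-3) - 2/(-6)) = 2*(-6*(-1/3) - 2*(-1/6)) = 2*(2 + 1/3) = 2*(7/3) = 14/3 ≈ 4.6667)
A(c) = 4 + c**2 + 14*c/3 (A(c) = (c**2 + 14*c/3) + 4 = 4 + c**2 + 14*c/3)
y(M) = -10*M (y(M) = (M + M)*(-5) = (2*M)*(-5) = -10*M)
-173967/y(333 - A(-12)) = -173967*(-1/(10*(333 - (4 + (-12)**2 + (14/3)*(-12))))) = -173967*(-1/(10*(333 - (4 + 144 - 56)))) = -173967*(-1/(10*(333 - 1*92))) = -173967*(-1/(10*(333 - 92))) = -173967/((-10*241)) = -173967/(-2410) = -173967*(-1/2410) = 173967/2410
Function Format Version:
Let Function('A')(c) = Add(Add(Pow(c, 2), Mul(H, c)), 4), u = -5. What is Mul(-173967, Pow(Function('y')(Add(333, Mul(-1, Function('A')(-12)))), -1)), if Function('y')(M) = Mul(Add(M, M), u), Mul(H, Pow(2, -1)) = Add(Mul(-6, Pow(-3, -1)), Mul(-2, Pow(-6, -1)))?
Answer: Rational(173967, 2410) ≈ 72.185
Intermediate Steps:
H = Rational(14, 3) (H = Mul(2, Add(Mul(-6, Pow(-3, -1)), Mul(-2, Pow(-6, -1)))) = Mul(2, Add(Mul(-6, Rational(-1, 3)), Mul(-2, Rational(-1, 6)))) = Mul(2, Add(2, Rational(1, 3))) = Mul(2, Rational(7, 3)) = Rational(14, 3) ≈ 4.6667)
Function('A')(c) = Add(4, Pow(c, 2), Mul(Rational(14, 3), c)) (Function('A')(c) = Add(Add(Pow(c, 2), Mul(Rational(14, 3), c)), 4) = Add(4, Pow(c, 2), Mul(Rational(14, 3), c)))
Function('y')(M) = Mul(-10, M) (Function('y')(M) = Mul(Add(M, M), -5) = Mul(Mul(2, M), -5) = Mul(-10, M))
Mul(-173967, Pow(Function('y')(Add(333, Mul(-1, Function('A')(-12)))), -1)) = Mul(-173967, Pow(Mul(-10, Add(333, Mul(-1, Add(4, Pow(-12, 2), Mul(Rational(14, 3), -12))))), -1)) = Mul(-173967, Pow(Mul(-10, Add(333, Mul(-1, Add(4, 144, -56)))), -1)) = Mul(-173967, Pow(Mul(-10, Add(333, Mul(-1, 92))), -1)) = Mul(-173967, Pow(Mul(-10, Add(333, -92)), -1)) = Mul(-173967, Pow(Mul(-10, 241), -1)) = Mul(-173967, Pow(-2410, -1)) = Mul(-173967, Rational(-1, 2410)) = Rational(173967, 2410)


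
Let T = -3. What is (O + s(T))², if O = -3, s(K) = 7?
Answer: 16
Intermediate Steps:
(O + s(T))² = (-3 + 7)² = 4² = 16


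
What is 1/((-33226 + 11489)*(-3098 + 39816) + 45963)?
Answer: -1/798093203 ≈ -1.2530e-9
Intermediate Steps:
1/((-33226 + 11489)*(-3098 + 39816) + 45963) = 1/(-21737*36718 + 45963) = 1/(-798139166 + 45963) = 1/(-798093203) = -1/798093203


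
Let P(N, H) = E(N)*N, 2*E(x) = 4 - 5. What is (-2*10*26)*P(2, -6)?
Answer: 520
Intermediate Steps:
E(x) = -1/2 (E(x) = (4 - 5)/2 = (1/2)*(-1) = -1/2)
P(N, H) = -N/2
(-2*10*26)*P(2, -6) = (-2*10*26)*(-1/2*2) = -20*26*(-1) = -520*(-1) = 520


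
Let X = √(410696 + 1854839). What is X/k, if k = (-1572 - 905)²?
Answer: √2265535/6135529 ≈ 0.00024532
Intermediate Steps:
k = 6135529 (k = (-2477)² = 6135529)
X = √2265535 ≈ 1505.2
X/k = √2265535/6135529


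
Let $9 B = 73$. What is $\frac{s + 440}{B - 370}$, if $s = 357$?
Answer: $- \frac{7173}{3257} \approx -2.2023$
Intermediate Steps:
$B = \frac{73}{9}$ ($B = \frac{1}{9} \cdot 73 = \frac{73}{9} \approx 8.1111$)
$\frac{s + 440}{B - 370} = \frac{357 + 440}{\frac{73}{9} - 370} = \frac{797}{- \frac{3257}{9}} = 797 \left(- \frac{9}{3257}\right) = - \frac{7173}{3257}$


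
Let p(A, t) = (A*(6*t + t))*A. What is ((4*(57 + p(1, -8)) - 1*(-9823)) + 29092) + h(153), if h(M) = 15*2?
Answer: 38949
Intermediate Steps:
h(M) = 30
p(A, t) = 7*t*A² (p(A, t) = (A*(7*t))*A = (7*A*t)*A = 7*t*A²)
((4*(57 + p(1, -8)) - 1*(-9823)) + 29092) + h(153) = ((4*(57 + 7*(-8)*1²) - 1*(-9823)) + 29092) + 30 = ((4*(57 + 7*(-8)*1) + 9823) + 29092) + 30 = ((4*(57 - 56) + 9823) + 29092) + 30 = ((4*1 + 9823) + 29092) + 30 = ((4 + 9823) + 29092) + 30 = (9827 + 29092) + 30 = 38919 + 30 = 38949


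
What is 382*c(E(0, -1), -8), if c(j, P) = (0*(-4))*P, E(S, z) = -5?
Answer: 0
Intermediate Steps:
c(j, P) = 0 (c(j, P) = 0*P = 0)
382*c(E(0, -1), -8) = 382*0 = 0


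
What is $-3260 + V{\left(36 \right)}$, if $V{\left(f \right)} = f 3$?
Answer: $-3152$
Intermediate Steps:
$V{\left(f \right)} = 3 f$
$-3260 + V{\left(36 \right)} = -3260 + 3 \cdot 36 = -3260 + 108 = -3152$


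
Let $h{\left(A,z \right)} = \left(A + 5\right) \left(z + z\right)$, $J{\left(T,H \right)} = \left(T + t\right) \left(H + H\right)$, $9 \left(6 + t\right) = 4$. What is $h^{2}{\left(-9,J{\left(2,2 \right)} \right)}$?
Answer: $\frac{1048576}{81} \approx 12945.0$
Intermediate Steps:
$t = - \frac{50}{9}$ ($t = -6 + \frac{1}{9} \cdot 4 = -6 + \frac{4}{9} = - \frac{50}{9} \approx -5.5556$)
$J{\left(T,H \right)} = 2 H \left(- \frac{50}{9} + T\right)$ ($J{\left(T,H \right)} = \left(T - \frac{50}{9}\right) \left(H + H\right) = \left(- \frac{50}{9} + T\right) 2 H = 2 H \left(- \frac{50}{9} + T\right)$)
$h{\left(A,z \right)} = 2 z \left(5 + A\right)$ ($h{\left(A,z \right)} = \left(5 + A\right) 2 z = 2 z \left(5 + A\right)$)
$h^{2}{\left(-9,J{\left(2,2 \right)} \right)} = \left(2 \cdot \frac{2}{9} \cdot 2 \left(-50 + 9 \cdot 2\right) \left(5 - 9\right)\right)^{2} = \left(2 \cdot \frac{2}{9} \cdot 2 \left(-50 + 18\right) \left(-4\right)\right)^{2} = \left(2 \cdot \frac{2}{9} \cdot 2 \left(-32\right) \left(-4\right)\right)^{2} = \left(2 \left(- \frac{128}{9}\right) \left(-4\right)\right)^{2} = \left(\frac{1024}{9}\right)^{2} = \frac{1048576}{81}$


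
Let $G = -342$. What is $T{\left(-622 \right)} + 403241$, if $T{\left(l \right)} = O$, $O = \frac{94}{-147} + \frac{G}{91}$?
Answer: $\frac{770585147}{1911} \approx 4.0324 \cdot 10^{5}$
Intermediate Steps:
$O = - \frac{8404}{1911}$ ($O = \frac{94}{-147} - \frac{342}{91} = 94 \left(- \frac{1}{147}\right) - \frac{342}{91} = - \frac{94}{147} - \frac{342}{91} = - \frac{8404}{1911} \approx -4.3977$)
$T{\left(l \right)} = - \frac{8404}{1911}$
$T{\left(-622 \right)} + 403241 = - \frac{8404}{1911} + 403241 = \frac{770585147}{1911}$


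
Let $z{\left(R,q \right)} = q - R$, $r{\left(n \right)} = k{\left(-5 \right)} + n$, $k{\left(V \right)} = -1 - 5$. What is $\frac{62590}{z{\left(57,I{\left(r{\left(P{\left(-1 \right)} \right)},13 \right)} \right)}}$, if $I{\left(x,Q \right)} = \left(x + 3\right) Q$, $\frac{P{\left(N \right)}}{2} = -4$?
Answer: $- \frac{6259}{20} \approx -312.95$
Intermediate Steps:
$k{\left(V \right)} = -6$
$P{\left(N \right)} = -8$ ($P{\left(N \right)} = 2 \left(-4\right) = -8$)
$r{\left(n \right)} = -6 + n$
$I{\left(x,Q \right)} = Q \left(3 + x\right)$ ($I{\left(x,Q \right)} = \left(3 + x\right) Q = Q \left(3 + x\right)$)
$\frac{62590}{z{\left(57,I{\left(r{\left(P{\left(-1 \right)} \right)},13 \right)} \right)}} = \frac{62590}{13 \left(3 - 14\right) - 57} = \frac{62590}{13 \left(-11\right) - 57} = \frac{62590}{-143 - 57} = \frac{62590}{-200} = 62590 \left(- \frac{1}{200}\right) = - \frac{6259}{20}$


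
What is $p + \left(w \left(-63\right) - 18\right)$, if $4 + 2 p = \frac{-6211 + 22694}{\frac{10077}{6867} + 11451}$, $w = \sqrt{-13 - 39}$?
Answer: $- \frac{1010858333}{52429396} - 126 i \sqrt{13} \approx -19.28 - 454.3 i$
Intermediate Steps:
$w = 2 i \sqrt{13}$ ($w = \sqrt{-52} = 2 i \sqrt{13} \approx 7.2111 i$)
$p = - \frac{67129205}{52429396}$ ($p = -2 + \frac{\left(-6211 + 22694\right) \frac{1}{\frac{10077}{6867} + 11451}}{2} = -2 + \frac{16483 \frac{1}{10077 \cdot \frac{1}{6867} + 11451}}{2} = -2 + \frac{16483 \frac{1}{\frac{3359}{2289} + 11451}}{2} = -2 + \frac{16483 \frac{1}{\frac{26214698}{2289}}}{2} = -2 + \frac{16483 \cdot \frac{2289}{26214698}}{2} = -2 + \frac{1}{2} \cdot \frac{37729587}{26214698} = -2 + \frac{37729587}{52429396} = - \frac{67129205}{52429396} \approx -1.2804$)
$p + \left(w \left(-63\right) - 18\right) = - \frac{67129205}{52429396} - \left(18 - 2 i \sqrt{13} \left(-63\right)\right) = - \frac{67129205}{52429396} - \left(18 + 126 i \sqrt{13}\right) = - \frac{1010858333}{52429396} - 126 i \sqrt{13}$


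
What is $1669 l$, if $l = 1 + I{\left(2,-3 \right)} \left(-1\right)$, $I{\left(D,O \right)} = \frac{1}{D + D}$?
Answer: $\frac{5007}{4} \approx 1251.8$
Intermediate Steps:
$I{\left(D,O \right)} = \frac{1}{2 D}$
$l = \frac{3}{4}$ ($l = 1 + \frac{1}{2 \cdot 2} \left(-1\right) = 1 + \frac{1}{2} \cdot \frac{1}{2} \left(-1\right) = 1 + \frac{1}{4} \left(-1\right) = 1 - \frac{1}{4} = \frac{3}{4} \approx 0.75$)
$1669 l = 1669 \cdot \frac{3}{4} = \frac{5007}{4}$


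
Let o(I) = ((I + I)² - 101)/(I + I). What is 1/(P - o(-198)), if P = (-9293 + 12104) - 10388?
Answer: -396/2843777 ≈ -0.00013925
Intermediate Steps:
P = -7577 (P = 2811 - 10388 = -7577)
o(I) = (-101 + 4*I²)/(2*I) (o(I) = ((2*I)² - 101)/((2*I)) = (4*I² - 101)*(1/(2*I)) = (-101 + 4*I²)*(1/(2*I)) = (-101 + 4*I²)/(2*I))
1/(P - o(-198)) = 1/(-7577 - (2*(-198) - 101/2/(-198))) = 1/(-7577 - (-396 - 101/2*(-1/198))) = 1/(-7577 - (-396 + 101/396)) = 1/(-7577 - 1*(-156715/396)) = 1/(-7577 + 156715/396) = 1/(-2843777/396) = -396/2843777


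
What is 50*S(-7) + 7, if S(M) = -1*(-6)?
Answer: 307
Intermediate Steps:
S(M) = 6
50*S(-7) + 7 = 50*6 + 7 = 300 + 7 = 307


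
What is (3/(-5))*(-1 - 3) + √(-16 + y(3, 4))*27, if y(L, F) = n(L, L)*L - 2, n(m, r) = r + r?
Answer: 12/5 ≈ 2.4000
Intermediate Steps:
n(m, r) = 2*r
y(L, F) = -2 + 2*L² (y(L, F) = (2*L)*L - 2 = 2*L² - 2 = -2 + 2*L²)
(3/(-5))*(-1 - 3) + √(-16 + y(3, 4))*27 = (3/(-5))*(-1 - 3) + √(-16 + (-2 + 2*3²))*27 = (3*(-⅕))*(-4) + √(-16 + (-2 + 2*9))*27 = -⅗*(-4) + √(-16 + (-2 + 18))*27 = 12/5 + √(-16 + 16)*27 = 12/5 + √0*27 = 12/5 + 0*27 = 12/5 + 0 = 12/5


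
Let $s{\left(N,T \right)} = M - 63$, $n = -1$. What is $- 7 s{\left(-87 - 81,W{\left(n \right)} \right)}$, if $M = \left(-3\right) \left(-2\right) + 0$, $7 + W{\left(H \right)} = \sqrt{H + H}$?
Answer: $399$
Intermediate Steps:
$W{\left(H \right)} = -7 + \sqrt{2} \sqrt{H}$ ($W{\left(H \right)} = -7 + \sqrt{H + H} = -7 + \sqrt{2 H} = -7 + \sqrt{2} \sqrt{H}$)
$M = 6$ ($M = 6 + 0 = 6$)
$s{\left(N,T \right)} = -57$ ($s{\left(N,T \right)} = 6 - 63 = -57$)
$- 7 s{\left(-87 - 81,W{\left(n \right)} \right)} = \left(-7\right) \left(-57\right) = 399$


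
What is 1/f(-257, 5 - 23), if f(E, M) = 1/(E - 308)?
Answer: -565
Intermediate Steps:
f(E, M) = 1/(-308 + E)
1/f(-257, 5 - 23) = 1/(1/(-308 - 257)) = 1/(1/(-565)) = 1/(-1/565) = -565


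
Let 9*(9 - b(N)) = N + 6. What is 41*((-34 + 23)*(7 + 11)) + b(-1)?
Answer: -72986/9 ≈ -8109.6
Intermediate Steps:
b(N) = 25/3 - N/9 (b(N) = 9 - (N + 6)/9 = 9 - (6 + N)/9 = 9 + (-2/3 - N/9) = 25/3 - N/9)
41*((-34 + 23)*(7 + 11)) + b(-1) = 41*((-34 + 23)*(7 + 11)) + (25/3 - 1/9*(-1)) = 41*(-11*18) + (25/3 + 1/9) = 41*(-198) + 76/9 = -8118 + 76/9 = -72986/9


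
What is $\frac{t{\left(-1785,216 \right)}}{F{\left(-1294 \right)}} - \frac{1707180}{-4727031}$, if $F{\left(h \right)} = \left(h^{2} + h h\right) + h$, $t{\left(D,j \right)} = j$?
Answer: $\frac{952656541456}{2637350830153} \approx 0.36122$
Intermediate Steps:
$F{\left(h \right)} = h + 2 h^{2}$ ($F{\left(h \right)} = \left(h^{2} + h^{2}\right) + h = 2 h^{2} + h = h + 2 h^{2}$)
$\frac{t{\left(-1785,216 \right)}}{F{\left(-1294 \right)}} - \frac{1707180}{-4727031} = \frac{216}{\left(-1294\right) \left(1 + 2 \left(-1294\right)\right)} - \frac{1707180}{-4727031} = \frac{216}{\left(-1294\right) \left(1 - 2588\right)} - - \frac{569060}{1575677} = \frac{216}{\left(-1294\right) \left(-2587\right)} + \frac{569060}{1575677} = \frac{216}{3347578} + \frac{569060}{1575677} = 216 \cdot \frac{1}{3347578} + \frac{569060}{1575677} = \frac{108}{1673789} + \frac{569060}{1575677} = \frac{952656541456}{2637350830153}$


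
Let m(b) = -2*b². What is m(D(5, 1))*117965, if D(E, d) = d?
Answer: -235930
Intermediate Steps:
m(D(5, 1))*117965 = -2*1²*117965 = -2*1*117965 = -2*117965 = -235930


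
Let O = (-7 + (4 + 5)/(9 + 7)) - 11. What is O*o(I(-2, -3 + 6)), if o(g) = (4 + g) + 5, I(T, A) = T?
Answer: -1953/16 ≈ -122.06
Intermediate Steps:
o(g) = 9 + g
O = -279/16 (O = (-7 + 9/16) - 11 = -103/16 - 11 = -279/16 ≈ -17.438)
O*o(I(-2, -3 + 6)) = -279*(9 - 2)/16 = -279/16*7 = -1953/16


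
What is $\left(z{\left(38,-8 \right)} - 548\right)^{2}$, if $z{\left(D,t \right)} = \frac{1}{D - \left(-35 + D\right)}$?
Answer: $\frac{367834041}{1225} \approx 3.0027 \cdot 10^{5}$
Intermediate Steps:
$z{\left(D,t \right)} = \frac{1}{35}$
$\left(z{\left(38,-8 \right)} - 548\right)^{2} = \left(\frac{1}{35} - 548\right)^{2} = \left(- \frac{19179}{35}\right)^{2} = \frac{367834041}{1225}$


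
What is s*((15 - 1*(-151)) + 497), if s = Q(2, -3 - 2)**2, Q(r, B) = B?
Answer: 16575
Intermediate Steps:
s = 25 (s = (-3 - 2)**2 = (-5)**2 = 25)
s*((15 - 1*(-151)) + 497) = 25*((15 - 1*(-151)) + 497) = 25*((15 + 151) + 497) = 25*(166 + 497) = 25*663 = 16575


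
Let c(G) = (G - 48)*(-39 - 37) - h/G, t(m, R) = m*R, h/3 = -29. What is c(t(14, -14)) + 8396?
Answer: 5280153/196 ≈ 26940.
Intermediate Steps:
h = -87 (h = 3*(-29) = -87)
t(m, R) = R*m
c(G) = 3648 - 76*G + 87/G (c(G) = (G - 48)*(-39 - 37) - (-87)/G = (-48 + G)*(-76) + 87/G = (3648 - 76*G) + 87/G = 3648 - 76*G + 87/G)
c(t(14, -14)) + 8396 = (3648 - (-1064)*14 + 87/((-14*14))) + 8396 = (3648 - 76*(-196) + 87/(-196)) + 8396 = (3648 + 14896 + 87*(-1/196)) + 8396 = (3648 + 14896 - 87/196) + 8396 = 3634537/196 + 8396 = 5280153/196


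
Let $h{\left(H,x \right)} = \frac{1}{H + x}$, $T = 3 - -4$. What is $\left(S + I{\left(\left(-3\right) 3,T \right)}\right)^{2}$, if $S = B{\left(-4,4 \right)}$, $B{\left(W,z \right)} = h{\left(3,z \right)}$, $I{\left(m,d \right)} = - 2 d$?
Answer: $\frac{9409}{49} \approx 192.02$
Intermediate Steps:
$T = 7$ ($T = 3 + 4 = 7$)
$B{\left(W,z \right)} = \frac{1}{3 + z}$
$S = \frac{1}{7}$ ($S = \frac{1}{3 + 4} = \frac{1}{7} \approx 0.14286$)
$\left(S + I{\left(\left(-3\right) 3,T \right)}\right)^{2} = \left(\frac{1}{7} - 14\right)^{2} = \left(- \frac{97}{7}\right)^{2} = \frac{9409}{49}$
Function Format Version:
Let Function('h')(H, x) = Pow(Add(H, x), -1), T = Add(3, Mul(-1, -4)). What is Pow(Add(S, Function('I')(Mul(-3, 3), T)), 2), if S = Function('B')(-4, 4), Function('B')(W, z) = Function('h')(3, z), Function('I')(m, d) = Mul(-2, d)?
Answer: Rational(9409, 49) ≈ 192.02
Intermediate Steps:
T = 7 (T = Add(3, 4) = 7)
Function('B')(W, z) = Pow(Add(3, z), -1)
S = Rational(1, 7) (S = Pow(Add(3, 4), -1) = Pow(7, -1) = Rational(1, 7) ≈ 0.14286)
Pow(Add(S, Function('I')(Mul(-3, 3), T)), 2) = Pow(Add(Rational(1, 7), Mul(-2, 7)), 2) = Pow(Add(Rational(1, 7), -14), 2) = Pow(Rational(-97, 7), 2) = Rational(9409, 49)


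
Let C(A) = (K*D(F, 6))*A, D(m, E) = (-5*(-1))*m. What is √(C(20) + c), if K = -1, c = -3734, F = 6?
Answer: I*√4334 ≈ 65.833*I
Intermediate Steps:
D(m, E) = 5*m
C(A) = -30*A (C(A) = (-5*6)*A = (-1*30)*A = -30*A)
√(C(20) + c) = √(-30*20 - 3734) = √(-600 - 3734) = √(-4334) = I*√4334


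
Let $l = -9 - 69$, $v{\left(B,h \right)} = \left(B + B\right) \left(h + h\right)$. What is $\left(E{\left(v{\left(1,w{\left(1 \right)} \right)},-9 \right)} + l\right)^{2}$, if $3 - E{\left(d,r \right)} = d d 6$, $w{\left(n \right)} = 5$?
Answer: $6125625$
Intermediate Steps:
$v{\left(B,h \right)} = 4 B h$ ($v{\left(B,h \right)} = 2 B 2 h = 4 B h$)
$E{\left(d,r \right)} = 3 - 6 d^{2}$ ($E{\left(d,r \right)} = 3 - d d 6 = 3 - d^{2} \cdot 6 = 3 - 6 d^{2}$)
$l = -78$ ($l = -9 - 69 = -78$)
$\left(E{\left(v{\left(1,w{\left(1 \right)} \right)},-9 \right)} + l\right)^{2} = \left(\left(3 - 6 \left(4 \cdot 1 \cdot 5\right)^{2}\right) - 78\right)^{2} = \left(\left(3 - 6 \cdot 20^{2}\right) - 78\right)^{2} = \left(\left(3 - 2400\right) - 78\right)^{2} = \left(-2397 - 78\right)^{2} = \left(-2475\right)^{2} = 6125625$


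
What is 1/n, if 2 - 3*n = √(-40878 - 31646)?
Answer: 1/12088 + I*√18131/12088 ≈ 8.2727e-5 + 0.011139*I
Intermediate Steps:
n = ⅔ - 2*I*√18131/3 (n = ⅔ - √(-40878 - 31646)/3 = ⅔ - 2*I*√18131/3 ≈ 0.66667 - 89.768*I)
1/n = 1/(⅔ - 2*I*√18131/3)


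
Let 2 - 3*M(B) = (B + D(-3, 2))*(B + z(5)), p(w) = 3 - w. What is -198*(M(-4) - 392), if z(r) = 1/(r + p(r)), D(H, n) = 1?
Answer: 78210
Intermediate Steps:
z(r) = 1/3 (z(r) = 1/(r + (3 - r)) = 1/3)
M(B) = 2/3 - (1 + B)*(1/3 + B)/3 (M(B) = 2/3 - (B + 1)*(B + 1/3)/3 = 2/3 - (1 + B)*(1/3 + B)/3)
-198*(M(-4) - 392) = -198*((5/9 - 4/9*(-4) - 1/3*(-4)**2) - 392) = -198*((5/9 + 16/9 - 1/3*16) - 392) = -198*((5/9 + 16/9 - 16/3) - 392) = -198*(-3 - 392) = -198*(-395) = 78210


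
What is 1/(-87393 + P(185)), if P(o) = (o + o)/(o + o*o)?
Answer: -93/8127548 ≈ -1.1443e-5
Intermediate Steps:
P(o) = 2*o/(o + o²) (P(o) = (2*o)/(o + o²) = 2*o/(o + o²))
1/(-87393 + P(185)) = 1/(-87393 + 2/(1 + 185)) = 1/(-87393 + 2/186) = 1/(-87393 + 2*(1/186)) = 1/(-87393 + 1/93) = 1/(-8127548/93) = -93/8127548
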